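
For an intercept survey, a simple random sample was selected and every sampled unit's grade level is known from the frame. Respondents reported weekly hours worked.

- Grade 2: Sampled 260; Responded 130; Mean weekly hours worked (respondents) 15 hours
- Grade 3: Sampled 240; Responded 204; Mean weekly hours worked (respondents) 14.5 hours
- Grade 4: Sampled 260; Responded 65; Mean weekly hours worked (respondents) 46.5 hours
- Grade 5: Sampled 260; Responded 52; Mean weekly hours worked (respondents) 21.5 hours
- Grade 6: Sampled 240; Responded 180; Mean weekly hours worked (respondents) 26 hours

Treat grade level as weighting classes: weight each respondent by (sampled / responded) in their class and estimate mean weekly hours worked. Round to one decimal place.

Class response rates: Grade 2 130/260 = 50%, Grade 3 204/240 = 85%, Grade 4 65/260 = 25%, Grade 5 52/260 = 20%, Grade 6 180/240 = 75%.
Inverse-response-rate weighting restores each class to its sampled count, so class totals weight by n_sampled:
  Grade 2: 260 × 15 = 3900
  Grade 3: 240 × 14.5 = 3480
  Grade 4: 260 × 46.5 = 12,090
  Grade 5: 260 × 21.5 = 5590
  Grade 6: 240 × 26 = 6240
Adjusted estimate = 31,300 / 1,260 = 24.8413 → 24.8.

24.8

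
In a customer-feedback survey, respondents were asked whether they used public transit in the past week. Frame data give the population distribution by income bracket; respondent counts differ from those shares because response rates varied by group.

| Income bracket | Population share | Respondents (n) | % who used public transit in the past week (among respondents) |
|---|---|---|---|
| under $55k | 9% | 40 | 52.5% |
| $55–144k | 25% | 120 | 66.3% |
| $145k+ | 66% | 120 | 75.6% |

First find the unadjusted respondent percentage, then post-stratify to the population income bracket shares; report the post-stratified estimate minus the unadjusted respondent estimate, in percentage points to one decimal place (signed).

+2.9 percentage points

Without adjustment, the pooled respondent share is:
  (40/280)×52.5 + (120/280)×66.3 + (120/280)×75.6 = 68.3143%
Reweighting by population income bracket shares:
  0.09×52.5 + 0.25×66.3 + 0.66×75.6 = 71.196%
Difference = 71.196 − 68.3143 = 2.8817 pp.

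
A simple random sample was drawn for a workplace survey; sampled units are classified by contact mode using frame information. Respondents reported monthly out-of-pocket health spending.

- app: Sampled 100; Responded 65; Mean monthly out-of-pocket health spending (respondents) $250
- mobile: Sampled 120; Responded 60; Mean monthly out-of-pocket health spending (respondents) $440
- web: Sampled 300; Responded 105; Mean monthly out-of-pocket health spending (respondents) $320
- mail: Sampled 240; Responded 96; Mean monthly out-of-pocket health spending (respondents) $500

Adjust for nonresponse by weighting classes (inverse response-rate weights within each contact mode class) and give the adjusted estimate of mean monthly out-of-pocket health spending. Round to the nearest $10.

Class response rates: app 65/100 = 65%, mobile 60/120 = 50%, web 105/300 = 35%, mail 96/240 = 40%.
With weight = n_sampled/n_responded per class, the weighted class total is n_sampled:
  app: 100 × 250 = 25,000
  mobile: 120 × 440 = 52,800
  web: 300 × 320 = 96,000
  mail: 240 × 500 = 120,000
Adjusted estimate = 293,800 / 760 = 386.579 → $390.

$390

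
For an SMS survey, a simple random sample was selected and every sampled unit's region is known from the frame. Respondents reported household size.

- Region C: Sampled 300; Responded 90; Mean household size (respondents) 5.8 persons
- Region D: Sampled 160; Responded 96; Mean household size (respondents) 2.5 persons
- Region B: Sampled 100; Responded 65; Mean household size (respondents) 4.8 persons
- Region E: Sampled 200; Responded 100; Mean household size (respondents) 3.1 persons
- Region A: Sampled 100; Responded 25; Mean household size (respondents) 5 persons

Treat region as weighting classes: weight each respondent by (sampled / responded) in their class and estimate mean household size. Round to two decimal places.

Class response rates: Region C 90/300 = 30%, Region D 96/160 = 60%, Region B 65/100 = 65%, Region E 100/200 = 50%, Region A 25/100 = 25%.
Inverse-response-rate weighting restores each class to its sampled count, so class totals weight by n_sampled:
  Region C: 300 × 5.8 = 1740
  Region D: 160 × 2.5 = 400
  Region B: 100 × 4.8 = 480
  Region E: 200 × 3.1 = 620
  Region A: 100 × 5 = 500
Adjusted estimate = 3740 / 860 = 4.34884 → 4.35.

4.35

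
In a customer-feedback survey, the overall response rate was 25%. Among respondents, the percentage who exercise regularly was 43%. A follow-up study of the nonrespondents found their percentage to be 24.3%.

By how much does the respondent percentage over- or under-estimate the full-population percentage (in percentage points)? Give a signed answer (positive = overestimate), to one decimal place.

+14.0 percentage points

Nonresponse fraction = 1 − 0.25 = 0.75.
Bias = (nonresponse fraction) × (respondent percentage − nonrespondent percentage)
     = 0.75 × (43 − 24.3) = 0.75 × 18.7 = 14.025.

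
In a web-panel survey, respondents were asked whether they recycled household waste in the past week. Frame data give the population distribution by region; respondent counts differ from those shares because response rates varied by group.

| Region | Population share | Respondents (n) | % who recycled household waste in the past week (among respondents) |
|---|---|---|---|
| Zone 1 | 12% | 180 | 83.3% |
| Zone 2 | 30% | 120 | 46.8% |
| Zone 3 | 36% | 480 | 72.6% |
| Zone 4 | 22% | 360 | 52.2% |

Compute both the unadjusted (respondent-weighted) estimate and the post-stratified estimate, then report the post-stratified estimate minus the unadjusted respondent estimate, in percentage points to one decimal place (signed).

Naive respondent-only estimate (weights = respondent counts):
  (180/1140)×83.3 + (120/1140)×46.8 + (480/1140)×72.6 + (360/1140)×52.2 = 65.1316%
Post-stratified estimate weights by population shares:
  0.12×83.3 + 0.3×46.8 + 0.36×72.6 + 0.22×52.2 = 61.656%
Difference = 61.656 − 65.1316 = -3.4756 pp.

-3.5 percentage points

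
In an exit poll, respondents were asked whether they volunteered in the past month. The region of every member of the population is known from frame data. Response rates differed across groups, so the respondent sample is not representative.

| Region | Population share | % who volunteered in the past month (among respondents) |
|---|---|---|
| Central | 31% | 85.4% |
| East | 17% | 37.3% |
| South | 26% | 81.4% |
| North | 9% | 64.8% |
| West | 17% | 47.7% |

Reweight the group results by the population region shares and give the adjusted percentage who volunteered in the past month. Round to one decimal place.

Weight each group's respondent value by its population share:
  Central: 0.31 × 85.4 = 26.474
  East: 0.17 × 37.3 = 6.341
  South: 0.26 × 81.4 = 21.164
  North: 0.09 × 64.8 = 5.832
  West: 0.17 × 47.7 = 8.109
Post-stratified estimate = 67.92 → 67.9%.

67.9%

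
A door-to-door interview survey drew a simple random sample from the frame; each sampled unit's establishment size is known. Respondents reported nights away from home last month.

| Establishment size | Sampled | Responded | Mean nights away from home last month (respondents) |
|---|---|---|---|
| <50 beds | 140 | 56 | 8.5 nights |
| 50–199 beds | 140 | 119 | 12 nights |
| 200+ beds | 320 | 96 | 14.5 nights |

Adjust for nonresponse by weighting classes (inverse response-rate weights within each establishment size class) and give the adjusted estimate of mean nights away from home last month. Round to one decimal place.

Response rates by class: <50 beds 56/140 = 40%, 50–199 beds 119/140 = 85%, 200+ beds 96/320 = 30%.
Inverse-response-rate weighting restores each class to its sampled count, so class totals weight by n_sampled:
  <50 beds: 140 × 8.5 = 1190
  50–199 beds: 140 × 12 = 1680
  200+ beds: 320 × 14.5 = 4640
Adjusted estimate = 7510 / 600 = 12.5167 → 12.5.

12.5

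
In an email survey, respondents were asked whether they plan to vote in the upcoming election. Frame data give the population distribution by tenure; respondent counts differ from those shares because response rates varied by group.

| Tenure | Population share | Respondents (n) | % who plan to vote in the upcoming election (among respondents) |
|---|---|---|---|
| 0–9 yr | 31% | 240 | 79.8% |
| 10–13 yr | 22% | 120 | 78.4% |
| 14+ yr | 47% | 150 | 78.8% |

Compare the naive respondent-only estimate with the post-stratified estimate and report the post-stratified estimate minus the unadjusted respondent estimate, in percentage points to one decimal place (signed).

-0.2 percentage points

Naive respondent-only estimate (weights = respondent counts):
  (240/510)×79.8 + (120/510)×78.4 + (150/510)×78.8 = 79.1765%
Post-stratifying to population shares instead:
  0.31×79.8 + 0.22×78.4 + 0.47×78.8 = 79.022%
Difference = 79.022 − 79.1765 = -0.1545 pp.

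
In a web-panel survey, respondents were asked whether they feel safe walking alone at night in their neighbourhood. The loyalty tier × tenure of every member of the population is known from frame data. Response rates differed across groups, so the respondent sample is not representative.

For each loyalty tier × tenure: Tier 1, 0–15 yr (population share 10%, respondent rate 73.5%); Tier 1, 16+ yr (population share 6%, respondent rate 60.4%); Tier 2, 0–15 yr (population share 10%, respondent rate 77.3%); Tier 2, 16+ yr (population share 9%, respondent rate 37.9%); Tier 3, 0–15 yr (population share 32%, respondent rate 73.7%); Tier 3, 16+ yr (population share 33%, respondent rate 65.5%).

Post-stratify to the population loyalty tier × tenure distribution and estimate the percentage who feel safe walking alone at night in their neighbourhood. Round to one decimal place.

67.3%

Post-stratification weights by population share, not respondent share:
  Tier 1, 0–15 yr: 0.1 × 73.5 = 7.35
  Tier 1, 16+ yr: 0.06 × 60.4 = 3.624
  Tier 2, 0–15 yr: 0.1 × 77.3 = 7.73
  Tier 2, 16+ yr: 0.09 × 37.9 = 3.411
  Tier 3, 0–15 yr: 0.32 × 73.7 = 23.584
  Tier 3, 16+ yr: 0.33 × 65.5 = 21.615
Post-stratified estimate = 67.314 → 67.3%.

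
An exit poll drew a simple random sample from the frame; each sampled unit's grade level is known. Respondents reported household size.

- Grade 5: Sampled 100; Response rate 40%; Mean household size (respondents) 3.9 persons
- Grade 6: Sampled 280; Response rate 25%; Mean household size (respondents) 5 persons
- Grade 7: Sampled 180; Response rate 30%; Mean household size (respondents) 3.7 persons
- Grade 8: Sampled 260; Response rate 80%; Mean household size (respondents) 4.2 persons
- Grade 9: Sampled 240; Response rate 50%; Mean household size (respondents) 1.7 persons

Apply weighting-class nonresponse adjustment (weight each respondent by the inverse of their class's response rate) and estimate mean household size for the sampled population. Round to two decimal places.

Weighting each respondent by the inverse class response rate inflates each class back to its sampled size, so the class weight is n_sampled:
  Grade 5: 100 × 3.9 = 390
  Grade 6: 280 × 5 = 1400
  Grade 7: 180 × 3.7 = 666
  Grade 8: 260 × 4.2 = 1092
  Grade 9: 240 × 1.7 = 408
Adjusted estimate = 3956 / 1,060 = 3.73208 → 3.73.

3.73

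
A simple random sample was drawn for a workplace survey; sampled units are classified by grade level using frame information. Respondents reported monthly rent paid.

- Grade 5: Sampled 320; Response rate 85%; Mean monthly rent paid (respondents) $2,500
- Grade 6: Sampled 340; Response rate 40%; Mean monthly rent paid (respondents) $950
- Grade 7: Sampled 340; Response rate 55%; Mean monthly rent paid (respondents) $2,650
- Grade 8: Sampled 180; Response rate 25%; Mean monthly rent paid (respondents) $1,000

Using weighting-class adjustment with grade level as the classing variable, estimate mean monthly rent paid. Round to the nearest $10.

$1,870

With weight = n_sampled/n_responded per class, the weighted class total is n_sampled:
  Grade 5: 320 × 2500 = 800,000
  Grade 6: 340 × 950 = 323,000
  Grade 7: 340 × 2650 = 901,000
  Grade 8: 180 × 1000 = 180,000
Adjusted estimate = 2,204,000 / 1,180 = 1867.8 → $1,870.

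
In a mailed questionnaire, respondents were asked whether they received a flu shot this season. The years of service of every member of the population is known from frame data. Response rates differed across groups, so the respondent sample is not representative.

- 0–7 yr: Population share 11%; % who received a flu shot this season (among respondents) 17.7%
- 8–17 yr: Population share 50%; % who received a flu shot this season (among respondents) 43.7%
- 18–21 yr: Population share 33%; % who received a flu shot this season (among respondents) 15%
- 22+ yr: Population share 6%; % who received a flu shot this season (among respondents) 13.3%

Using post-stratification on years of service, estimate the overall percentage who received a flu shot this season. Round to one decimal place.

29.5%

Post-stratification weights by population share, not respondent share:
  0–7 yr: 0.11 × 17.7 = 1.947
  8–17 yr: 0.5 × 43.7 = 21.85
  18–21 yr: 0.33 × 15 = 4.95
  22+ yr: 0.06 × 13.3 = 0.798
Post-stratified estimate = 29.545 → 29.5%.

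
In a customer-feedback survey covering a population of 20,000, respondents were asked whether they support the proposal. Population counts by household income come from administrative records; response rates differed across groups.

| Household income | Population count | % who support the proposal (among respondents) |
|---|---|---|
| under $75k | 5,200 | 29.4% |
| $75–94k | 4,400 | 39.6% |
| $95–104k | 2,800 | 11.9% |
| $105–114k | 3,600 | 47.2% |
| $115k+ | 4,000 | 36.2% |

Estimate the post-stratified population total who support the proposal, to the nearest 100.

6,800

Estimated count per cell = population count × respondent percentage:
  under $75k: 5,200 × 29.4% = 1528.8
  $75–94k: 4,400 × 39.6% = 1742.4
  $95–104k: 2,800 × 11.9% = 333.2
  $105–114k: 3,600 × 47.2% = 1699.2
  $115k+: 4,000 × 36.2% = 1448
Estimated total = 6751.6 → 6,800.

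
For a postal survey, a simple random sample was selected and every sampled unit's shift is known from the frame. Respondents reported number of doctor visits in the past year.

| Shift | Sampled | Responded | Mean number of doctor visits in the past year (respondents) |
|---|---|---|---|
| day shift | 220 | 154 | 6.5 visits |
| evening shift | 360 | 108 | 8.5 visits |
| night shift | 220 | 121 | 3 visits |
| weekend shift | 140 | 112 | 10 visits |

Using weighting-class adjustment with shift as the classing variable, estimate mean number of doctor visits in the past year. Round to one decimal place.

Response rates by class: day shift 154/220 = 70%, evening shift 108/360 = 30%, night shift 121/220 = 55%, weekend shift 112/140 = 80%.
With weight = n_sampled/n_responded per class, the weighted class total is n_sampled:
  day shift: 220 × 6.5 = 1430
  evening shift: 360 × 8.5 = 3060
  night shift: 220 × 3 = 660
  weekend shift: 140 × 10 = 1400
Adjusted estimate = 6550 / 940 = 6.96809 → 7.0.

7.0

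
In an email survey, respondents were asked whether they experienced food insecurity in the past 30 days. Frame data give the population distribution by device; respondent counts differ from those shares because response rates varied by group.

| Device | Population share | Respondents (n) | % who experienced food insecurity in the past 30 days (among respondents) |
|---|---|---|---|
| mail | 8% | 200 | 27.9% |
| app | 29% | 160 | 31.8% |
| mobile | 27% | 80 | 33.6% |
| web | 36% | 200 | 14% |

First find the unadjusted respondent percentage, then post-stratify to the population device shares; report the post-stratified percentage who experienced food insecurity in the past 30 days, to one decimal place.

25.6%

Without adjustment, the pooled respondent share is:
  (200/640)×27.9 + (160/640)×31.8 + (80/640)×33.6 + (200/640)×14 = 25.2437%
Post-stratifying to population shares instead:
  0.08×27.9 + 0.29×31.8 + 0.27×33.6 + 0.36×14 = 25.566%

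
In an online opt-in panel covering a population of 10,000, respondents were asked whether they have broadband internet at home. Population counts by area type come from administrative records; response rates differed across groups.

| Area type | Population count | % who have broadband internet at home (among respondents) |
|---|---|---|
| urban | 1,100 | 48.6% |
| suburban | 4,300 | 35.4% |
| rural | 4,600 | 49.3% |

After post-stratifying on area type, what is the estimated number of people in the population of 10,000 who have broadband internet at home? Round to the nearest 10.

4,320

Estimated count per cell = population count × respondent percentage:
  urban: 1,100 × 48.6% = 534.6
  suburban: 4,300 × 35.4% = 1522.2
  rural: 4,600 × 49.3% = 2267.8
Estimated total = 4324.6 → 4,320.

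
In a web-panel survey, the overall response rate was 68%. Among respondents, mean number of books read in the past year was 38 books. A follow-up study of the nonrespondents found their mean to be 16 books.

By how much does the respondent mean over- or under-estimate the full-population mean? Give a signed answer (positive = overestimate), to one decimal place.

Nonresponse fraction = 1 − 0.68 = 0.32.
Bias = (nonresponse fraction) × (respondent mean − nonrespondent mean)
     = 0.32 × (38 − 16) = 0.32 × 22 = 7.04.

+7.0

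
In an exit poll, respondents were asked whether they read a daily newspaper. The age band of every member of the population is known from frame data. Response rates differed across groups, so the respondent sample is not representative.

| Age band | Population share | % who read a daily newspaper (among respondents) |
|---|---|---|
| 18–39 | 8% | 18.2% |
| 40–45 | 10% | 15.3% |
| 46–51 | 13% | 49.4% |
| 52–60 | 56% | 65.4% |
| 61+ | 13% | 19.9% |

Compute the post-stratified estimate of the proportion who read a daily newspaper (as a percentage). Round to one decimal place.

Post-stratification weights by population share, not respondent share:
  18–39: 0.08 × 18.2 = 1.456
  40–45: 0.1 × 15.3 = 1.53
  46–51: 0.13 × 49.4 = 6.422
  52–60: 0.56 × 65.4 = 36.624
  61+: 0.13 × 19.9 = 2.587
Post-stratified estimate = 48.619 → 48.6%.

48.6%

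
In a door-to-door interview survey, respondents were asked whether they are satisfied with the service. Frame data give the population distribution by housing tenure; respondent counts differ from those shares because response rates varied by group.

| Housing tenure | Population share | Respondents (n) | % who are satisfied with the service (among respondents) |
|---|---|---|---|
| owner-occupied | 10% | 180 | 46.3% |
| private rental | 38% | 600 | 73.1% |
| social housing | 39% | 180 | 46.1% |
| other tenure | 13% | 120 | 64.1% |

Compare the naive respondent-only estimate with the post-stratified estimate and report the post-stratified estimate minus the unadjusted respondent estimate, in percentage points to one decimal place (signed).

Unadjusted (pooled respondent) estimate weights by respondent counts:
  (180/1080)×46.3 + (600/1080)×73.1 + (180/1080)×46.1 + (120/1080)×64.1 = 63.1333%
Post-stratified estimate weights by population shares:
  0.1×46.3 + 0.38×73.1 + 0.39×46.1 + 0.13×64.1 = 58.72%
Difference = 58.72 − 63.1333 = -4.4133 pp.

-4.4 percentage points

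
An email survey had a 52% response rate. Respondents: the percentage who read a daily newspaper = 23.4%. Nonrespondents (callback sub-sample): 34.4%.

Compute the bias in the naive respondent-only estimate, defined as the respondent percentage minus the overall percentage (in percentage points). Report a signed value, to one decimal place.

Nonresponse fraction = 1 − 0.52 = 0.48.
Bias = (nonresponse fraction) × (respondent percentage − nonrespondent percentage)
     = 0.48 × (23.4 − 34.4) = 0.48 × -11 = -5.28.

-5.3 percentage points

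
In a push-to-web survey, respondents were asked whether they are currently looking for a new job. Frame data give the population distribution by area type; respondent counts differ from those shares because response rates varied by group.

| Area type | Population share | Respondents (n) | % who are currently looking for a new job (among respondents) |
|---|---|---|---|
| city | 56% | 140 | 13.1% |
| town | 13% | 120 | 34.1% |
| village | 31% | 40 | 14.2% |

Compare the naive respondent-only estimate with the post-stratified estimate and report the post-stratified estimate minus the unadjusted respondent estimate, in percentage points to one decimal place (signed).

Without adjustment, the pooled respondent share is:
  (140/300)×13.1 + (120/300)×34.1 + (40/300)×14.2 = 21.6467%
Post-stratifying to population shares instead:
  0.56×13.1 + 0.13×34.1 + 0.31×14.2 = 16.171%
Difference = 16.171 − 21.6467 = -5.4757 pp.

-5.5 percentage points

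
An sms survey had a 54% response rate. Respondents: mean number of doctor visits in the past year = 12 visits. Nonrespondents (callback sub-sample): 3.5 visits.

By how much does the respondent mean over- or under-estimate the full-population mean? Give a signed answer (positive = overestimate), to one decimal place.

Nonresponse fraction = 1 − 0.54 = 0.46.
Bias = (nonresponse fraction) × (respondent mean − nonrespondent mean)
     = 0.46 × (12 − 3.5) = 0.46 × 8.5 = 3.91.

+3.9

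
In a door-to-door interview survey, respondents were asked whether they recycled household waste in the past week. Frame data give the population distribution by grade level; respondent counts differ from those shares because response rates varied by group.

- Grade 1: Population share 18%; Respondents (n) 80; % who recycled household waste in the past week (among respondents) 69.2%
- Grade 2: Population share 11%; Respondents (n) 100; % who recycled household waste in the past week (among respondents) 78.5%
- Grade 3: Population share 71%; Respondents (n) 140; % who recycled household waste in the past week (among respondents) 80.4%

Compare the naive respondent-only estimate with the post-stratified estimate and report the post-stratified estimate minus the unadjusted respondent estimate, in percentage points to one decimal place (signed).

+1.2 percentage points

Naive respondent-only estimate (weights = respondent counts):
  (80/320)×69.2 + (100/320)×78.5 + (140/320)×80.4 = 77.0062%
Post-stratified estimate weights by population shares:
  0.18×69.2 + 0.11×78.5 + 0.71×80.4 = 78.175%
Difference = 78.175 − 77.0062 = 1.1688 pp.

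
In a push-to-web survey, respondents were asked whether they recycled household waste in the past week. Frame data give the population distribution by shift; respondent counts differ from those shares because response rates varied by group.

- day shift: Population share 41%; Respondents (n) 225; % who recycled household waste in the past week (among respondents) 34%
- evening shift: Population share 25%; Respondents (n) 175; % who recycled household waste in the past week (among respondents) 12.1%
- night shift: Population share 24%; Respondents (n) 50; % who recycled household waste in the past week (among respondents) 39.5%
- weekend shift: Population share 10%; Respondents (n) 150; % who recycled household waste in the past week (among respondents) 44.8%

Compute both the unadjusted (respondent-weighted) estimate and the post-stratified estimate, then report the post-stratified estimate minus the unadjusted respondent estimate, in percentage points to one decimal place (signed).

+0.2 percentage points

Without adjustment, the pooled respondent share is:
  (225/600)×34 + (175/600)×12.1 + (50/600)×39.5 + (150/600)×44.8 = 30.7708%
Reweighting by population shift shares:
  0.41×34 + 0.25×12.1 + 0.24×39.5 + 0.1×44.8 = 30.925%
Difference = 30.925 − 30.7708 = 0.1542 pp.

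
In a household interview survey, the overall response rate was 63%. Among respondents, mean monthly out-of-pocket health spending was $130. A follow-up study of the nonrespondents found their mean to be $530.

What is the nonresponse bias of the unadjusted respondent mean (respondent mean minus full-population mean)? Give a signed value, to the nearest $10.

Nonresponse fraction = 1 − 0.63 = 0.37.
Bias = (nonresponse fraction) × (respondent mean − nonrespondent mean)
     = 0.37 × (130 − 530) = 0.37 × -400 = -148.

-$150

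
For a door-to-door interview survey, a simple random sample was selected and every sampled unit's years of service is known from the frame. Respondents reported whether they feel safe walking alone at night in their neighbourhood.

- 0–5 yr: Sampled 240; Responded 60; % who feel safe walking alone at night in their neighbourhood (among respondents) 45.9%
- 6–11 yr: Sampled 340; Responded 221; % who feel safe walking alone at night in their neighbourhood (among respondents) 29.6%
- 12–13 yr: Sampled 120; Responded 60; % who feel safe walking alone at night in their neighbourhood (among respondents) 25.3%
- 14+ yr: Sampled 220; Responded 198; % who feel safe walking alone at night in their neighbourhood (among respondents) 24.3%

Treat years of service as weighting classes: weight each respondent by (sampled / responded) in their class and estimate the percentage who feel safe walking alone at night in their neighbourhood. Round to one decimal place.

Response rates by class: 0–5 yr 60/240 = 25%, 6–11 yr 221/340 = 65%, 12–13 yr 60/120 = 50%, 14+ yr 198/220 = 90%.
Weighting each respondent by the inverse class response rate inflates each class back to its sampled size, so the class weight is n_sampled:
  0–5 yr: 240 × 45.9 = 11,016
  6–11 yr: 340 × 29.6 = 10,064
  12–13 yr: 120 × 25.3 = 3036
  14+ yr: 220 × 24.3 = 5346
Adjusted estimate = 29,462 / 920 = 32.0239 → 32.0%.

32.0%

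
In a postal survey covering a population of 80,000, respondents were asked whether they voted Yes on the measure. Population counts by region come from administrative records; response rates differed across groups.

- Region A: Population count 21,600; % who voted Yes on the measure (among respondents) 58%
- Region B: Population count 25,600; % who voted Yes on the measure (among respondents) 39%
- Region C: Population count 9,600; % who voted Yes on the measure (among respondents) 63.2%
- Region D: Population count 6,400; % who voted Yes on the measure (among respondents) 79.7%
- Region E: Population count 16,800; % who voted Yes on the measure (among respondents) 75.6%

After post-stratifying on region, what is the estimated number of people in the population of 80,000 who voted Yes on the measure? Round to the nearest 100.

Each cell contributes its population count × the respondent rate:
  Region A: 21,600 × 58% = 12,528
  Region B: 25,600 × 39% = 9984
  Region C: 9,600 × 63.2% = 6067.2
  Region D: 6,400 × 79.7% = 5100.8
  Region E: 16,800 × 75.6% = 12700.8
Estimated total = 46380.8 → 46,400.

46,400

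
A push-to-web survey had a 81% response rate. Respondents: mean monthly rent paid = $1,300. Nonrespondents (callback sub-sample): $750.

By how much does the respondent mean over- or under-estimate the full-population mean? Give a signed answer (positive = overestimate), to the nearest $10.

Nonresponse fraction = 1 − 0.81 = 0.19.
Bias = (nonresponse fraction) × (respondent mean − nonrespondent mean)
     = 0.19 × (1300 − 750) = 0.19 × 550 = 104.5.

+$100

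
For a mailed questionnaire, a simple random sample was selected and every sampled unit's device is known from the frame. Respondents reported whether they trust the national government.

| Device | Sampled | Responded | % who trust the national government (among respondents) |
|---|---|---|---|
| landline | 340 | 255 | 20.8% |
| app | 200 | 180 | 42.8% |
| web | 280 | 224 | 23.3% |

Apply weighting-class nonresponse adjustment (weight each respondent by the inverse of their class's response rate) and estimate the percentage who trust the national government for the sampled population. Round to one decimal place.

27.0%

Class response rates: landline 255/340 = 75%, app 180/200 = 90%, web 224/280 = 80%.
With weight = n_sampled/n_responded per class, the weighted class total is n_sampled:
  landline: 340 × 20.8 = 7072
  app: 200 × 42.8 = 8560
  web: 280 × 23.3 = 6524
Adjusted estimate = 22,156 / 820 = 27.0195 → 27.0%.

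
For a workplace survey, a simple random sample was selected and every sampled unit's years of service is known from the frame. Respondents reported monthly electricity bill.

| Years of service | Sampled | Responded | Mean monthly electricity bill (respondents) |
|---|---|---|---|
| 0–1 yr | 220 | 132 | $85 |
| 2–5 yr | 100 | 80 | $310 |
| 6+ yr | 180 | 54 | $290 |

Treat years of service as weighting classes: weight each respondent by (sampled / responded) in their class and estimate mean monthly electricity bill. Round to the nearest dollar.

Class response rates: 0–1 yr 132/220 = 60%, 2–5 yr 80/100 = 80%, 6+ yr 54/180 = 30%.
Weighting each respondent by the inverse class response rate inflates each class back to its sampled size, so the class weight is n_sampled:
  0–1 yr: 220 × 85 = 18,700
  2–5 yr: 100 × 310 = 31,000
  6+ yr: 180 × 290 = 52,200
Adjusted estimate = 101,900 / 500 = 203.8 → $204.

$204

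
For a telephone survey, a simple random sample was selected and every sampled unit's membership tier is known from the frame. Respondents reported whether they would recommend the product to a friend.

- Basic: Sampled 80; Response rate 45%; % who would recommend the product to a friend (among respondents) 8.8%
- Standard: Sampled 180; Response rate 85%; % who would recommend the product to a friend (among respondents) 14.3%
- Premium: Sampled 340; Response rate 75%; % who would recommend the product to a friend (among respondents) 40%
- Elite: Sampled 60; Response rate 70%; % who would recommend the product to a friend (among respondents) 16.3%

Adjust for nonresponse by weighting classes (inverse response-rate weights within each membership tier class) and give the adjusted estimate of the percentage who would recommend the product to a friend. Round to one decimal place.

Each respondent's weight = sampled/responded in their class; summing within a class gives n_sampled, so:
  Basic: 80 × 8.8 = 704
  Standard: 180 × 14.3 = 2574
  Premium: 340 × 40 = 13,600
  Elite: 60 × 16.3 = 978
Adjusted estimate = 17,856 / 660 = 27.0545 → 27.1%.

27.1%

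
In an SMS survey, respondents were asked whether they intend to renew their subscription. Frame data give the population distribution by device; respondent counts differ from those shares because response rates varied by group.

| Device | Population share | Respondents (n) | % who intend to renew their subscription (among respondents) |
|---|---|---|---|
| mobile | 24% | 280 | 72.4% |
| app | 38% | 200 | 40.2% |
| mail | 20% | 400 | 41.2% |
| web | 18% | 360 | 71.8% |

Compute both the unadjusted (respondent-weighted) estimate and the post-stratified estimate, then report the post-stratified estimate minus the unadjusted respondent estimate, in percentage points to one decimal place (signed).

Naive respondent-only estimate (weights = respondent counts):
  (280/1240)×72.4 + (200/1240)×40.2 + (400/1240)×41.2 + (360/1240)×71.8 = 56.9677%
Post-stratified estimate weights by population shares:
  0.24×72.4 + 0.38×40.2 + 0.2×41.2 + 0.18×71.8 = 53.816%
Difference = 53.816 − 56.9677 = -3.1517 pp.

-3.2 percentage points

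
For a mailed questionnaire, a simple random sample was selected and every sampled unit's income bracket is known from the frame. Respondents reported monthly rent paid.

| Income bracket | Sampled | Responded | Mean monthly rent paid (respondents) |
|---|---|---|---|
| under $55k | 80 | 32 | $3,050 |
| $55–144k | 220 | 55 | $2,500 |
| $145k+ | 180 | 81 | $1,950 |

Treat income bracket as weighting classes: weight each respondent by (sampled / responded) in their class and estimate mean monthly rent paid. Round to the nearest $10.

Class response rates: under $55k 32/80 = 40%, $55–144k 55/220 = 25%, $145k+ 81/180 = 45%.
Weighting each respondent by the inverse class response rate inflates each class back to its sampled size, so the class weight is n_sampled:
  under $55k: 80 × 3050 = 244,000
  $55–144k: 220 × 2500 = 550,000
  $145k+: 180 × 1950 = 351,000
Adjusted estimate = 1,145,000 / 480 = 2385.42 → $2,390.

$2,390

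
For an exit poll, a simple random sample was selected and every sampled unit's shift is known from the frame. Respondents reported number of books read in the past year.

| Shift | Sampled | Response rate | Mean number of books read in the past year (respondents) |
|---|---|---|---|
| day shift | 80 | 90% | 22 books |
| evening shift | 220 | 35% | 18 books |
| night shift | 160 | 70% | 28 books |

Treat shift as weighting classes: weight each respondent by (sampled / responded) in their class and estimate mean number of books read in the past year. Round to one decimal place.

Inverse-response-rate weighting restores each class to its sampled count, so class totals weight by n_sampled:
  day shift: 80 × 22 = 1760
  evening shift: 220 × 18 = 3960
  night shift: 160 × 28 = 4480
Adjusted estimate = 10,200 / 460 = 22.1739 → 22.2.

22.2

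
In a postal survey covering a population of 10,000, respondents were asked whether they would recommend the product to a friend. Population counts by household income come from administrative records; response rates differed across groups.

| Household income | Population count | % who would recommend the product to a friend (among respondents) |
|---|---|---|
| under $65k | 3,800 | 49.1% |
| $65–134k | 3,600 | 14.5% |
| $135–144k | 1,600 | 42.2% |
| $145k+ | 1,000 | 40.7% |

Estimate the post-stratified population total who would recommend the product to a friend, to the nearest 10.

3,470

Each cell contributes its population count × the respondent rate:
  under $65k: 3,800 × 49.1% = 1865.8
  $65–134k: 3,600 × 14.5% = 522
  $135–144k: 1,600 × 42.2% = 675.2
  $145k+: 1,000 × 40.7% = 407
Estimated total = 3470 → 3,470.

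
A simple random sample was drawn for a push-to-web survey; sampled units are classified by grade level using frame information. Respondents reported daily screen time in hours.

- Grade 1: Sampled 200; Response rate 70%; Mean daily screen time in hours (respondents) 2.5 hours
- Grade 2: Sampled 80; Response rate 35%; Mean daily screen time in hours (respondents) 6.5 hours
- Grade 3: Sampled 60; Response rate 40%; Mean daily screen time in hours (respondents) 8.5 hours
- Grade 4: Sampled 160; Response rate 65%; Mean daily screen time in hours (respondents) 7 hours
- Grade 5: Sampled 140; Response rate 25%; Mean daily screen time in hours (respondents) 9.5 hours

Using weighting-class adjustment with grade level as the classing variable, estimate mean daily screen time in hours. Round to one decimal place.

Each respondent's weight = sampled/responded in their class; summing within a class gives n_sampled, so:
  Grade 1: 200 × 2.5 = 500
  Grade 2: 80 × 6.5 = 520
  Grade 3: 60 × 8.5 = 510
  Grade 4: 160 × 7 = 1120
  Grade 5: 140 × 9.5 = 1330
Adjusted estimate = 3980 / 640 = 6.21875 → 6.2.

6.2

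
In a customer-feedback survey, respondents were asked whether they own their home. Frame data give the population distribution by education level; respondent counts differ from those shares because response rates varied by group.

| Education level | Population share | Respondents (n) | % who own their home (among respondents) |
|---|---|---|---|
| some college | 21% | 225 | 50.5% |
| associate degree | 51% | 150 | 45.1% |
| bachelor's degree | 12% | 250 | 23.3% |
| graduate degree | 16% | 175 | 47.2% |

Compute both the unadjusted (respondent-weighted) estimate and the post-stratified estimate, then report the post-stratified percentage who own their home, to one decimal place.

44.0%

Without adjustment, the pooled respondent share is:
  (225/800)×50.5 + (150/800)×45.1 + (250/800)×23.3 + (175/800)×47.2 = 40.2656%
Post-stratifying to population shares instead:
  0.21×50.5 + 0.51×45.1 + 0.12×23.3 + 0.16×47.2 = 43.954%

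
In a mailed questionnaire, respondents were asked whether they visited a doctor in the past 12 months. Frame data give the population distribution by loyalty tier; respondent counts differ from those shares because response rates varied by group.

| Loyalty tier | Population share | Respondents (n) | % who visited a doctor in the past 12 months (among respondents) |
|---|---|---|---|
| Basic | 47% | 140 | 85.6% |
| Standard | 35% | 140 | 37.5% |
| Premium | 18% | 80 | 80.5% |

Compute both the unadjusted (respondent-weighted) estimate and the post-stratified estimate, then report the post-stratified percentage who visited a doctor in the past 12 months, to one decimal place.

Without adjustment, the pooled respondent share is:
  (140/360)×85.6 + (140/360)×37.5 + (80/360)×80.5 = 65.7611%
Post-stratified estimate weights by population shares:
  0.47×85.6 + 0.35×37.5 + 0.18×80.5 = 67.847%

67.8%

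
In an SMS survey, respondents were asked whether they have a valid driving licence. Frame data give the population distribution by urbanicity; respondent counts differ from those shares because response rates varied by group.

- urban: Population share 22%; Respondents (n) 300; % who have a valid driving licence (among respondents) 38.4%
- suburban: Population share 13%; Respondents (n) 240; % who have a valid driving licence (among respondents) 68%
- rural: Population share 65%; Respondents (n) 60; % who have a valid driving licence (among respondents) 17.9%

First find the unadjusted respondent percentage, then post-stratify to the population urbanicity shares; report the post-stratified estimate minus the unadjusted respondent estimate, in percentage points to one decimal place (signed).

-19.3 percentage points

Unadjusted (pooled respondent) estimate weights by respondent counts:
  (300/600)×38.4 + (240/600)×68 + (60/600)×17.9 = 48.19%
Post-stratifying to population shares instead:
  0.22×38.4 + 0.13×68 + 0.65×17.9 = 28.923%
Difference = 28.923 − 48.19 = -19.267 pp.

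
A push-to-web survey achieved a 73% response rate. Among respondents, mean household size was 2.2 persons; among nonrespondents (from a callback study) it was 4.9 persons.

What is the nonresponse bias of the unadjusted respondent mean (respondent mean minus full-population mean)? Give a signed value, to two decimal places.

-0.73

Nonresponse fraction = 1 − 0.73 = 0.27.
Bias = (nonresponse fraction) × (respondent mean − nonrespondent mean)
     = 0.27 × (2.2 − 4.9) = 0.27 × -2.7 = -0.729.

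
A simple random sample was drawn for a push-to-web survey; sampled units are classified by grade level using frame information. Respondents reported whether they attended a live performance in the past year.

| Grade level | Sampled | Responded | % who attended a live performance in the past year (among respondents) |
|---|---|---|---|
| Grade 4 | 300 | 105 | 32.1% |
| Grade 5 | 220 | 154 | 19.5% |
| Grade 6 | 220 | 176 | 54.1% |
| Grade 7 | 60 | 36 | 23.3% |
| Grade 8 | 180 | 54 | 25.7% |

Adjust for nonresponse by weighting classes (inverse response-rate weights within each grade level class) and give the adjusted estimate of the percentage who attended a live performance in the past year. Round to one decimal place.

Response rates by class: Grade 4 105/300 = 35%, Grade 5 154/220 = 70%, Grade 6 176/220 = 80%, Grade 7 36/60 = 60%, Grade 8 54/180 = 30%.
Inverse-response-rate weighting restores each class to its sampled count, so class totals weight by n_sampled:
  Grade 4: 300 × 32.1 = 9630
  Grade 5: 220 × 19.5 = 4290
  Grade 6: 220 × 54.1 = 11,902
  Grade 7: 60 × 23.3 = 1398
  Grade 8: 180 × 25.7 = 4626
Adjusted estimate = 31,846 / 980 = 32.4959 → 32.5%.

32.5%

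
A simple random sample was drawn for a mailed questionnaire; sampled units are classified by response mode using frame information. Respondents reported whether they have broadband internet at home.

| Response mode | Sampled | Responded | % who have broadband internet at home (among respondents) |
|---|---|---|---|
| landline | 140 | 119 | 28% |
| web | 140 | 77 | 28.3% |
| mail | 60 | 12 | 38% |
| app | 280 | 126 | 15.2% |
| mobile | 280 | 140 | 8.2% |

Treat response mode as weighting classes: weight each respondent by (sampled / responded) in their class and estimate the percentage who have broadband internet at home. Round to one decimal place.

Response rates by class: landline 119/140 = 85%, web 77/140 = 55%, mail 12/60 = 20%, app 126/280 = 45%, mobile 140/280 = 50%.
Weighting each respondent by the inverse class response rate inflates each class back to its sampled size, so the class weight is n_sampled:
  landline: 140 × 28 = 3920
  web: 140 × 28.3 = 3962
  mail: 60 × 38 = 2280
  app: 280 × 15.2 = 4256
  mobile: 280 × 8.2 = 2296
Adjusted estimate = 16,714 / 900 = 18.5711 → 18.6%.

18.6%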